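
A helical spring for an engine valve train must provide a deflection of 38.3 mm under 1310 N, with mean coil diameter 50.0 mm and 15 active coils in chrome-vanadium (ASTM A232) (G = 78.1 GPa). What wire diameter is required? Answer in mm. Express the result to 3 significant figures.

Required rate k = F/δ = 1310/38.3 = 34.204 N/mm
d = (8D³N_a·k / G)^(1/4) = (8·50.0³·15·34.204 / (78.1×10³))^0.25
  = (6569.2)^0.25 = 9.0028 mm

9.00 mm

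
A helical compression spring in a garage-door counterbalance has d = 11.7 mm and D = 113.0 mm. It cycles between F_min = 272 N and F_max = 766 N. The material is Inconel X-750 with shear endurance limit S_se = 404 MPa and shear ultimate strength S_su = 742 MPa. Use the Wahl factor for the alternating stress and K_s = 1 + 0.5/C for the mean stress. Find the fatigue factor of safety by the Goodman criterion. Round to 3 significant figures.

C = D/d = 113.0/11.7 = 9.6581; K_W = (4C−1)/(4C−4)+0.615/C = 1.1503; K_s = 1+0.5/C = 1.0518
F_a = (F_max−F_min)/2 = 247 N; F_m = (F_max+F_min)/2 = 519 N
τ_a = K_W·8F_aD/(πd³) = 1.1503 × 44.377 = 51.047 MPa
τ_m = K_s·8F_mD/(πd³) = 1.0518 × 93.246 = 98.073 MPa
Goodman: 1/n_f = τ_a/S_se + τ_m/S_su = 51.047/404 + 98.073/742 = 0.12635 + 0.13217 = 0.25853
n_f = 1/0.25853 = 3.868

3.87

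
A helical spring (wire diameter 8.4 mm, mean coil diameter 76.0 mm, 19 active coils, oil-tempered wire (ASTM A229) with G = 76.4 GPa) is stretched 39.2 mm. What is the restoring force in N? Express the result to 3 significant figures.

k = Gd⁴/(8D³N_a) = (76.4×10³)(8.4⁴)/(8·76.0³·19) = 5.7007 N/mm
F = k·δ = 5.7007 × 39.2 = 223.47 N

223 N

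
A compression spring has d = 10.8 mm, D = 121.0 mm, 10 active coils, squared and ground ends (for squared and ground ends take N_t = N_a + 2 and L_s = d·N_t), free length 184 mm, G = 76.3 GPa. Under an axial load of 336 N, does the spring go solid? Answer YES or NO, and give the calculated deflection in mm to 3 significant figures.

k = Gd⁴/(8D³N_a) = (76.3×10³)(10.8⁴)/(8·121.0³·10) = 7.3244 N/mm
N_t = 12; L_s = 10.8·12 = 129.6 mm; δ_solid = L₀ − L_s = 184 − 129.6 = 54.4 mm
δ = F/k = 336/7.3244 = 45.874 mm
δ < δ_solid → spring does not go solid

NO, δ = 45.9 mm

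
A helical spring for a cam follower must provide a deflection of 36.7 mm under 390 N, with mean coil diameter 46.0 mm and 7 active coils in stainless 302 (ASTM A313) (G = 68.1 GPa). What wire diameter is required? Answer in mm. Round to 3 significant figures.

5.40 mm

Required rate k = F/δ = 390/36.7 = 10.627 N/mm
d = (8D³N_a·k / G)^(1/4) = (8·46.0³·7·10.627 / (68.1×10³))^0.25
  = (850.58)^0.25 = 5.4004 mm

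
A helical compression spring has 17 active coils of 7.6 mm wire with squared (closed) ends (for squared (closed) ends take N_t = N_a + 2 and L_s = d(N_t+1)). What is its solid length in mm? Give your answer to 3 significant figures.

squared (closed) ends: N_t = N_a + 2 = 17 + 2 = 19
L_s = d·(N_t+1) = 7.6 × 20 = 152 mm

152 mm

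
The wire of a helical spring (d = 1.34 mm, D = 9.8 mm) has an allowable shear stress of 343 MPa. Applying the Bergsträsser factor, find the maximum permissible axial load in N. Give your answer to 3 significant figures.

27.8 N

C = D/d = 9.8/1.34 = 7.3134
K_B = (4C+2)/(4C−3) = 31.254/26.254 = 1.1904
τ_max = K·8FD/(πd³) → F_max = τ_allow·πd³/(8DK)
F_max = 343·π·1.34³/(8·9.8·1.1904) = 2592.7/93.331 = 27.78 N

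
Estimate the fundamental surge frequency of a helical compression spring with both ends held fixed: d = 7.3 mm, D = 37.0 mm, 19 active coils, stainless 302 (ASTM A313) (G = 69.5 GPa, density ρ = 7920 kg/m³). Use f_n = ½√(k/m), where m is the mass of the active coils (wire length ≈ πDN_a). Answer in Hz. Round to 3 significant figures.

93.6 Hz

k = Gd⁴/(8D³N_a) = (69.5×10³)(7.3⁴)/(8·37.0³·19) = 25.635 N/mm = 25635 N/m
Wire length L = πDN_a = π·37.0·19 = 2208.5 mm
m = ρ·(πd²/4)·L = 7920 × 41.854×10⁻⁶ m² × 2.2085 m = 0.73209 kg
f_n = ½√(k/m) = 0.5·√(25635/0.73209) = 0.5·√(35016) = 93.562 Hz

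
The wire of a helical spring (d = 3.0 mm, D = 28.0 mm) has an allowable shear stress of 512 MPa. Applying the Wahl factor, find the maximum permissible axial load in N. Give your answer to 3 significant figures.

168 N

C = D/d = 28.0/3.0 = 9.3333
K_W = (4C−1)/(4C−4) + 0.615/C = 36.333/33.333 + 0.0659 = 1.1559
τ_max = K·8FD/(πd³) → F_max = τ_allow·πd³/(8DK)
F_max = 512·π·3.0³/(8·28.0·1.1559) = 43429/258.92 = 167.73 N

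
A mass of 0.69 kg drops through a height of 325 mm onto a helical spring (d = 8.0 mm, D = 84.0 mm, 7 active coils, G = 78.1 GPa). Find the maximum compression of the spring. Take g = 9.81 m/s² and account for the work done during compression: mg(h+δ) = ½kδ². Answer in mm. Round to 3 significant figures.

k = Gd⁴/(8D³N_a) = (78.1×10³)(8.0⁴)/(8·84.0³·7) = 9.638 N/mm
W = mg = 0.69 × 9.81 = 6.7689 N
½kδ² − Wδ − Wh = 0 → δ = (W + √(W² + 2kWh))/k
δ = (6.7689 + √(45.818 + 42404.9))/9.638 = (6.7689 + 206.04)/9.638 = 22.08 mm

22.1 mm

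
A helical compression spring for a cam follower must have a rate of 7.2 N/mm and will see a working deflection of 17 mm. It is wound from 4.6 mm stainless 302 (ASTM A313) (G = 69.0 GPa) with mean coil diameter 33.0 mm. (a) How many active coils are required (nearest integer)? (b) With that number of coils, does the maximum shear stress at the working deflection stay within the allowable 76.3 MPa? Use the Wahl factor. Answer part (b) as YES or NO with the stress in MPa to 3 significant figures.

N_a = Gd⁴/(8D³k) = (69.0×10³)(4.6⁴)/(8·33.0³·7.2) = 14.93 → N_a = 15
Actual rate k = Gd⁴/(8D³·15) = 7.164 N/mm
Working load F = kδ = 7.164·17 = 121.79 N
C = 33.0/4.6 = 7.1739; K_W = (4C−1)/(4C−4)+0.615/C = 1.2072
τ_max = K_W·8FD/(πd³) = 1.2072·105.14 = 126.93 MPa
τ_max > 76.3 MPa → exceeds allowable

(a) 15 coils; (b) NO, τ_max = 127 MPa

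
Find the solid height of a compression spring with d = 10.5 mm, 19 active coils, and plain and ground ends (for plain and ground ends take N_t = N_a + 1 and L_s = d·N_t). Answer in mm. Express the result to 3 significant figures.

210 mm

plain and ground ends: N_t = N_a + 1 = 19 + 1 = 20
L_s = d·N_t = 10.5 × 20 = 210 mm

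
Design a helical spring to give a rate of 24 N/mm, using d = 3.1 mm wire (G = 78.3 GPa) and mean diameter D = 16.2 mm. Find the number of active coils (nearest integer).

N_a = Gd⁴/(8D³k) = (78.3×10³ × 3.1⁴)/(8 × 16.2³ × 24)
    = 7.23117e+06 / 816293 = 8.859 → 9 coils

9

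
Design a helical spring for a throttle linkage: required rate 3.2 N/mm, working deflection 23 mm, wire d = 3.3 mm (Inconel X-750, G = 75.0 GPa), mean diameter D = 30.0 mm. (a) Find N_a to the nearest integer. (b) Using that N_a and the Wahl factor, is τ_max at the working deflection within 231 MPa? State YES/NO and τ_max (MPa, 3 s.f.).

N_a = Gd⁴/(8D³k) = (75.0×10³)(3.3⁴)/(8·30.0³·3.2) = 12.87 → N_a = 13
Actual rate k = Gd⁴/(8D³·13) = 3.1675 N/mm
Working load F = kδ = 3.1675·23 = 72.853 N
C = 30.0/3.3 = 9.0909; K_W = (4C−1)/(4C−4)+0.615/C = 1.1603
τ_max = K_W·8FD/(πd³) = 1.1603·154.87 = 179.7 MPa
τ_max ≤ 231 MPa → acceptable

(a) 13 coils; (b) YES, τ_max = 180 MPa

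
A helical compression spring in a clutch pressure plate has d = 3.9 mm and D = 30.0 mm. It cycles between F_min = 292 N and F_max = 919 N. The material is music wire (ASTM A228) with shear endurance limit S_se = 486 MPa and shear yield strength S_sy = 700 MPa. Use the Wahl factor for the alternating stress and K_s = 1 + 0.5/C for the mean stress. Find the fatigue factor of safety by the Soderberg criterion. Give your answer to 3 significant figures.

0.459

C = D/d = 30.0/3.9 = 7.6923; K_W = (4C−1)/(4C−4)+0.615/C = 1.1920; K_s = 1+0.5/C = 1.0650
F_a = (F_max−F_min)/2 = 313.5 N; F_m = (F_max+F_min)/2 = 605.5 N
τ_a = K_W·8F_aD/(πd³) = 1.1920 × 403.74 = 481.27 MPa
τ_m = K_s·8F_mD/(πd³) = 1.0650 × 779.8 = 830.48 MPa
Soderberg: 1/n_f = τ_a/S_se + τ_m/S_sy = 481.27/486 + 830.48/700 = 0.99027 + 1.18641 = 2.1767
n_f = 1/2.1767 = 0.4594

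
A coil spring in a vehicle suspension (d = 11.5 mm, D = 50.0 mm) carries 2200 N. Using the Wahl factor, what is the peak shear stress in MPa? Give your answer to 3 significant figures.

Spring index C = D/d = 50.0/11.5 = 4.3478
K_W = (4C−1)/(4C−4) + 0.615/C = 16.391/13.391 + 0.1414 = 1.3655
τ₀ = 8FD/(πd³) = 8·2200·50.0/(π·11.5³) = 880000/4778 = 184.18 MPa
τ_max = K·τ₀ = 1.3655 × 184.18 = 251.49 MPa

251 MPa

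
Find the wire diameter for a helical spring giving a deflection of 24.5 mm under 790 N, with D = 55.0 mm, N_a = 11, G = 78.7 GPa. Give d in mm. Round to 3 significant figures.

8.80 mm

Required rate k = F/δ = 790/24.5 = 32.245 N/mm
d = (8D³N_a·k / G)^(1/4) = (8·55.0³·11·32.245 / (78.7×10³))^0.25
  = (5998.7)^0.25 = 8.8006 mm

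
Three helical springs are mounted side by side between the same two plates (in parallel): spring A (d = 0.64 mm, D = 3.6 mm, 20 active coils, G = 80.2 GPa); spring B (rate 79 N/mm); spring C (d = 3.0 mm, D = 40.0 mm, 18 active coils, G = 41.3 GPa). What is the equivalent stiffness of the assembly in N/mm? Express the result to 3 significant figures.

81.2 N/mm

k_A = Gd⁴/(8D³N_a) = (80.2×10³)(0.64⁴)/(8·3.6³·20) = 1.8025 N/mm
k_C = Gd⁴/(8D³N_a) = (41.3×10³)(3.0⁴)/(8·40.0³·18) = 0.36299 N/mm
Parallel: k_eq = 1.8025 + 79 + 0.36299 = 81.165 N/mm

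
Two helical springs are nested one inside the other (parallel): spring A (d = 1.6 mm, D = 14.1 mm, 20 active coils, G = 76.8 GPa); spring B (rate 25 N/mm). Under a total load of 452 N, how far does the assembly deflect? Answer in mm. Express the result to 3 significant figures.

17.3 mm

k_A = Gd⁴/(8D³N_a) = (76.8×10³)(1.6⁴)/(8·14.1³·20) = 1.1222 N/mm
Parallel: k_eq = 1.1222 + 25 = 26.122 N/mm
δ = F/k_eq = 452/26.122 = 17.303 mm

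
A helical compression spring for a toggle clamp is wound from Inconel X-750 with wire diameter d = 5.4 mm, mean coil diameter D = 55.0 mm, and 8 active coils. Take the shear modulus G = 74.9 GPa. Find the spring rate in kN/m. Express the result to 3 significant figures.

k = Gd⁴/(8D³N_a) = (74.9×10³ × 5.4⁴) / (8 × 55.0³ × 8)
  = 6.36879e+07 / 1.0648e+07 = 5.9812 N/mm

5.98 kN/m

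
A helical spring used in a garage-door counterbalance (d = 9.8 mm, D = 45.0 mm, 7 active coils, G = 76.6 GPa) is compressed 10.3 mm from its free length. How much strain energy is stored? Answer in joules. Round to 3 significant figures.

7.34 J

k = Gd⁴/(8D³N_a) = (76.6×10³)(9.8⁴)/(8·45.0³·7) = 138.45 N/mm
U = ½kδ² = 0.5 × 138.45 × 10.3² = 7344.3 N·mm = 7.3443 J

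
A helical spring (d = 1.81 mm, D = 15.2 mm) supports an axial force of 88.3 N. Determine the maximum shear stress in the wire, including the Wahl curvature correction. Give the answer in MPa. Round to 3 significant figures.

677 MPa

Spring index C = D/d = 15.2/1.81 = 8.3978
K_W = (4C−1)/(4C−4) + 0.615/C = 32.591/29.591 + 0.0732 = 1.1746
τ₀ = 8FD/(πd³) = 8·88.3·15.2/(π·1.81³) = 10737.3/18.629 = 576.38 MPa
τ_max = K·τ₀ = 1.1746 × 576.38 = 677.02 MPa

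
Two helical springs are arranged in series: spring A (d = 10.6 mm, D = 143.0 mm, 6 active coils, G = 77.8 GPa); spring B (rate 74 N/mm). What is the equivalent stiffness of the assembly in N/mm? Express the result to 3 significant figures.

6.39 N/mm

k_A = Gd⁴/(8D³N_a) = (77.8×10³)(10.6⁴)/(8·143.0³·6) = 6.9977 N/mm
Series: 1/k_eq = 1/6.9977 + 1/74 = 0.15642; k_eq = 6.3931 N/mm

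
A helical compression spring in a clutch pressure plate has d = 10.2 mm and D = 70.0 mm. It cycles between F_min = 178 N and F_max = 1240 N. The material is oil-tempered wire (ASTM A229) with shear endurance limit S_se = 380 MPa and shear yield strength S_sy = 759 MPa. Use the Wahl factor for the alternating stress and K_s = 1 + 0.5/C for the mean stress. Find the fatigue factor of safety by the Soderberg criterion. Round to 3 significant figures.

C = D/d = 70.0/10.2 = 6.8627; K_W = (4C−1)/(4C−4)+0.615/C = 1.2175; K_s = 1+0.5/C = 1.0729
F_a = (F_max−F_min)/2 = 531 N; F_m = (F_max+F_min)/2 = 709 N
τ_a = K_W·8F_aD/(πd³) = 1.2175 × 89.193 = 108.6 MPa
τ_m = K_s·8F_mD/(πd³) = 1.0729 × 119.09 = 127.77 MPa
Soderberg: 1/n_f = τ_a/S_se + τ_m/S_sy = 108.6/380 + 127.77/759 = 0.28578 + 0.16834 = 0.45412
n_f = 1/0.45412 = 2.202

2.20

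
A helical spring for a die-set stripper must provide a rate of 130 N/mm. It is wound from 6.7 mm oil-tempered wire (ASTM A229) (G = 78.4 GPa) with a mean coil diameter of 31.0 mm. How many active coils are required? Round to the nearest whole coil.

N_a = Gd⁴/(8D³k) = (78.4×10³ × 6.7⁴)/(8 × 31.0³ × 130)
    = 1.57985e+08 / 3.09826e+07 = 5.099 → 5 coils

5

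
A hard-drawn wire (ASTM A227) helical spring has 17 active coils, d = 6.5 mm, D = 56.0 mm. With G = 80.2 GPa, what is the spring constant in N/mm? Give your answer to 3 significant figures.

k = Gd⁴/(8D³N_a) = (80.2×10³ × 6.5⁴) / (8 × 56.0³ × 17)
  = 1.43162e+08 / 2.38838e+07 = 5.9941 N/mm

5.99 N/mm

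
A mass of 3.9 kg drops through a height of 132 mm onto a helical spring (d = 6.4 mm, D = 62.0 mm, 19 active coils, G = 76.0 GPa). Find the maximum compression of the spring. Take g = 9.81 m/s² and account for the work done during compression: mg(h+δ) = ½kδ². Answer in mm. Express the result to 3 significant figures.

65.5 mm

k = Gd⁴/(8D³N_a) = (76.0×10³)(6.4⁴)/(8·62.0³·19) = 3.5198 N/mm
W = mg = 3.9 × 9.81 = 38.259 N
½kδ² − Wδ − Wh = 0 → δ = (W + √(W² + 2kWh))/k
δ = (38.259 + √(1463.8 + 35551))/3.5198 = (38.259 + 192.39)/3.5198 = 65.53 mm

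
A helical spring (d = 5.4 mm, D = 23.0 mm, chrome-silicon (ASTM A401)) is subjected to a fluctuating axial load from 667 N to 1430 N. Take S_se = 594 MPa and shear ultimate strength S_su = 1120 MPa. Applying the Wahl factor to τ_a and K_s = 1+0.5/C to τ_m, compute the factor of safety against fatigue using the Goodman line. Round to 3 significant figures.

1.39

C = D/d = 23.0/5.4 = 4.2593; K_W = (4C−1)/(4C−4)+0.615/C = 1.3745; K_s = 1+0.5/C = 1.1174
F_a = (F_max−F_min)/2 = 381.5 N; F_m = (F_max+F_min)/2 = 1048.5 N
τ_a = K_W·8F_aD/(πd³) = 1.3745 × 141.9 = 195.04 MPa
τ_m = K_s·8F_mD/(πd³) = 1.1174 × 389.99 = 435.77 MPa
Goodman: 1/n_f = τ_a/S_se + τ_m/S_su = 195.04/594 + 435.77/1120 = 0.32835 + 0.38908 = 0.71744
n_f = 1/0.71744 = 1.394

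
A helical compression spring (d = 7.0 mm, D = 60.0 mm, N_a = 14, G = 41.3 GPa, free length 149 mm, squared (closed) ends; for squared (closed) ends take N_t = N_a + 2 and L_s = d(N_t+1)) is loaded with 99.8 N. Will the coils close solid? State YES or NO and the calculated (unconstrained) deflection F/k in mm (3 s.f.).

k = Gd⁴/(8D³N_a) = (41.3×10³)(7.0⁴)/(8·60.0³·14) = 4.0989 N/mm
N_t = 16; L_s = 7.0·17 = 119 mm; δ_solid = L₀ − L_s = 149 − 119 = 30 mm
δ = F/k = 99.8/4.0989 = 24.348 mm
δ < δ_solid → spring does not go solid

NO, δ = 24.3 mm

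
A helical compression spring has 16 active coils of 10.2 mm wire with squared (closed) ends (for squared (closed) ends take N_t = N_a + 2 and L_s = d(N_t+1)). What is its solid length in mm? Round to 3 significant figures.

194 mm

squared (closed) ends: N_t = N_a + 2 = 16 + 2 = 18
L_s = d·(N_t+1) = 10.2 × 19 = 193.8 mm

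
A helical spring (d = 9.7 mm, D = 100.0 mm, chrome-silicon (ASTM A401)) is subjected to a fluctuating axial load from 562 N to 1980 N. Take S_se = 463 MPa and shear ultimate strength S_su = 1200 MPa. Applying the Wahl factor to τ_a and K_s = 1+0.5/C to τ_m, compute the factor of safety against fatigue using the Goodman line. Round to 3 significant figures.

1.25

C = D/d = 100.0/9.7 = 10.3093; K_W = (4C−1)/(4C−4)+0.615/C = 1.1402; K_s = 1+0.5/C = 1.0485
F_a = (F_max−F_min)/2 = 709 N; F_m = (F_max+F_min)/2 = 1271 N
τ_a = K_W·8F_aD/(πd³) = 1.1402 × 197.82 = 225.56 MPa
τ_m = K_s·8F_mD/(πd³) = 1.0485 × 354.63 = 371.83 MPa
Goodman: 1/n_f = τ_a/S_se + τ_m/S_su = 225.56/463 + 371.83/1200 = 0.48717 + 0.30985 = 0.79702
n_f = 1/0.79702 = 1.255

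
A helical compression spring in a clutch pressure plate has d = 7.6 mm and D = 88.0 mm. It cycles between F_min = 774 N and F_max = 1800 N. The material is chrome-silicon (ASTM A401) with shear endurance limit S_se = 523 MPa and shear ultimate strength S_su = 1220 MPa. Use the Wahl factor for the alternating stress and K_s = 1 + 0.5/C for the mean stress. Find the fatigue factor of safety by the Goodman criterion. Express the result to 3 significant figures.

0.889

C = D/d = 88.0/7.6 = 11.5789; K_W = (4C−1)/(4C−4)+0.615/C = 1.1240; K_s = 1+0.5/C = 1.0432
F_a = (F_max−F_min)/2 = 513 N; F_m = (F_max+F_min)/2 = 1287 N
τ_a = K_W·8F_aD/(πd³) = 1.1240 × 261.88 = 294.35 MPa
τ_m = K_s·8F_mD/(πd³) = 1.0432 × 656.99 = 685.36 MPa
Goodman: 1/n_f = τ_a/S_se + τ_m/S_su = 294.35/523 + 685.36/1220 = 0.56282 + 0.56177 = 1.1246
n_f = 1/1.1246 = 0.8892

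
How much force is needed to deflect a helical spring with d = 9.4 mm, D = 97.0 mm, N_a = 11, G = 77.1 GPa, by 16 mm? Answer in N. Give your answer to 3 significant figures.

k = Gd⁴/(8D³N_a) = (77.1×10³)(9.4⁴)/(8·97.0³·11) = 7.4949 N/mm
F = k·δ = 7.4949 × 16 = 119.92 N

120 N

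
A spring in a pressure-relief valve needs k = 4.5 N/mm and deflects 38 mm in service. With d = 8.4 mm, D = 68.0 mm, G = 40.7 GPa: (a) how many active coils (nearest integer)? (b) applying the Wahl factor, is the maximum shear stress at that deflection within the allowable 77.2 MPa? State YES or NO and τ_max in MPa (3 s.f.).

N_a = Gd⁴/(8D³k) = (40.7×10³)(8.4⁴)/(8·68.0³·4.5) = 17.9 → N_a = 18
Actual rate k = Gd⁴/(8D³·18) = 4.4753 N/mm
Working load F = kδ = 4.4753·38 = 170.06 N
C = 68.0/8.4 = 8.0952; K_W = (4C−1)/(4C−4)+0.615/C = 1.1817
τ_max = K_W·8FD/(πd³) = 1.1817·49.684 = 58.71 MPa
τ_max ≤ 77.2 MPa → acceptable

(a) 18 coils; (b) YES, τ_max = 58.7 MPa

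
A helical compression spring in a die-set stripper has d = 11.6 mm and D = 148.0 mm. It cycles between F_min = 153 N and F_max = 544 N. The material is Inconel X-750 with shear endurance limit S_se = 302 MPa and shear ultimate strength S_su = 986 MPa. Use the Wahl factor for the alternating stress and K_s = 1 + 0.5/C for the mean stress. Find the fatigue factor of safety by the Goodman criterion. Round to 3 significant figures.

C = D/d = 148.0/11.6 = 12.7586; K_W = (4C−1)/(4C−4)+0.615/C = 1.1120; K_s = 1+0.5/C = 1.0392
F_a = (F_max−F_min)/2 = 195.5 N; F_m = (F_max+F_min)/2 = 348.5 N
τ_a = K_W·8F_aD/(πd³) = 1.1120 × 47.204 = 52.49 MPa
τ_m = K_s·8F_mD/(πd³) = 1.0392 × 84.145 = 87.443 MPa
Goodman: 1/n_f = τ_a/S_se + τ_m/S_su = 52.49/302 + 87.443/986 = 0.17381 + 0.08868 = 0.26249
n_f = 1/0.26249 = 3.81

3.81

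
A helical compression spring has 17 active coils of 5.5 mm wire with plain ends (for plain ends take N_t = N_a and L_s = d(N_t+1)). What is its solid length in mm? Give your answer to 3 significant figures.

99.0 mm

plain ends: N_t = N_a = 17
L_s = d·(N_t+1) = 5.5 × 18 = 99 mm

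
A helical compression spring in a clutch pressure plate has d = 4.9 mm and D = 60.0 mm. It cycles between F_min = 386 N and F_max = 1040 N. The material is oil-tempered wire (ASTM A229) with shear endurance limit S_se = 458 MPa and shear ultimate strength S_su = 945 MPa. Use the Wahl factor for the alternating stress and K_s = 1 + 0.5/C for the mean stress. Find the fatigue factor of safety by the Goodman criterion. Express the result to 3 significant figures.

C = D/d = 60.0/4.9 = 12.2449; K_W = (4C−1)/(4C−4)+0.615/C = 1.1169; K_s = 1+0.5/C = 1.0408
F_a = (F_max−F_min)/2 = 327 N; F_m = (F_max+F_min)/2 = 713 N
τ_a = K_W·8F_aD/(πd³) = 1.1169 × 424.67 = 474.32 MPa
τ_m = K_s·8F_mD/(πd³) = 1.0408 × 925.96 = 963.77 MPa
Goodman: 1/n_f = τ_a/S_se + τ_m/S_su = 474.32/458 + 963.77/945 = 1.03564 + 1.01986 = 2.0555
n_f = 1/2.0555 = 0.4865

0.486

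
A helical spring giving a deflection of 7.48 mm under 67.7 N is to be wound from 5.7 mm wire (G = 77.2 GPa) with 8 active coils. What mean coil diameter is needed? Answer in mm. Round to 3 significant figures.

52.0 mm

Required rate k = F/δ = 67.7/7.48 = 9.0508 N/mm
D = (Gd⁴/(8N_a·k))^(1/3) = (77.2×10³·5.7⁴/(8·8·9.0508))^(1/3)
  = (140686)^(1/3) = 52.0096 mm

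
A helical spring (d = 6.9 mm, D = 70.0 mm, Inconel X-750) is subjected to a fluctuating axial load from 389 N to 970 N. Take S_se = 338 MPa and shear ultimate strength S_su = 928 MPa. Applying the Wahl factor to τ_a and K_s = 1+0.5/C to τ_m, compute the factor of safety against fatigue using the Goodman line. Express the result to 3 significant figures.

1.05

C = D/d = 70.0/6.9 = 10.1449; K_W = (4C−1)/(4C−4)+0.615/C = 1.1426; K_s = 1+0.5/C = 1.0493
F_a = (F_max−F_min)/2 = 290.5 N; F_m = (F_max+F_min)/2 = 679.5 N
τ_a = K_W·8F_aD/(πd³) = 1.1426 × 157.63 = 180.11 MPa
τ_m = K_s·8F_mD/(πd³) = 1.0493 × 368.71 = 386.88 MPa
Goodman: 1/n_f = τ_a/S_se + τ_m/S_su = 180.11/338 + 386.88/928 = 0.53288 + 0.41689 = 0.94977
n_f = 1/0.94977 = 1.053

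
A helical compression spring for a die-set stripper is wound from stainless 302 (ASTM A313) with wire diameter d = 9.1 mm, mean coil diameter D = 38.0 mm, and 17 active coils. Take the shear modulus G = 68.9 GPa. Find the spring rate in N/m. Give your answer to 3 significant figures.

k = Gd⁴/(8D³N_a) = (68.9×10³ × 9.1⁴) / (8 × 38.0³ × 17)
  = 4.72481e+08 / 7.46259e+06 = 63.313 N/mm = 63313 N/m

63300 N/m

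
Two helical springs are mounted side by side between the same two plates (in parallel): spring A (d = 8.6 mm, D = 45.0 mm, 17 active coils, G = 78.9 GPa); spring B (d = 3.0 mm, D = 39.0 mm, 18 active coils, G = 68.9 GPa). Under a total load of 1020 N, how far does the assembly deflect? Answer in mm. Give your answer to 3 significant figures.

k_A = Gd⁴/(8D³N_a) = (78.9×10³)(8.6⁴)/(8·45.0³·17) = 34.825 N/mm
k_B = Gd⁴/(8D³N_a) = (68.9×10³)(3.0⁴)/(8·39.0³·18) = 0.65335 N/mm
Parallel: k_eq = 34.825 + 0.65335 = 35.479 N/mm
δ = F/k_eq = 1020/35.479 = 28.75 mm

28.7 mm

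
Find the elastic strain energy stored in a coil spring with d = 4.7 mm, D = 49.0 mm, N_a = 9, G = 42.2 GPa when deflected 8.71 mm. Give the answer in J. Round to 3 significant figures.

k = Gd⁴/(8D³N_a) = (42.2×10³)(4.7⁴)/(8·49.0³·9) = 2.431 N/mm
U = ½kδ² = 0.5 × 2.431 × 8.71² = 92.212 N·mm = 0.092212 J

0.0922 J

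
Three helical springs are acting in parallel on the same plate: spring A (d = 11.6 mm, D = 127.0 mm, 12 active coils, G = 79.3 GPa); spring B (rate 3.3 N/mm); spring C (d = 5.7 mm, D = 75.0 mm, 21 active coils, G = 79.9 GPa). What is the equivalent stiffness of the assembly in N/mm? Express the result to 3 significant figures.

11.8 N/mm

k_A = Gd⁴/(8D³N_a) = (79.3×10³)(11.6⁴)/(8·127.0³·12) = 7.3017 N/mm
k_C = Gd⁴/(8D³N_a) = (79.9×10³)(5.7⁴)/(8·75.0³·21) = 1.19 N/mm
Parallel: k_eq = 7.3017 + 3.3 + 1.19 = 11.792 N/mm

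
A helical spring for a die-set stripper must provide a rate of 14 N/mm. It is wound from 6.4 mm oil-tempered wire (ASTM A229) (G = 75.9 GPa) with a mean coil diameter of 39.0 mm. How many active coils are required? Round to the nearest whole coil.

N_a = Gd⁴/(8D³k) = (75.9×10³ × 6.4⁴)/(8 × 39.0³ × 14)
    = 1.27339e+08 / 6.64373e+06 = 19.17 → 19 coils

19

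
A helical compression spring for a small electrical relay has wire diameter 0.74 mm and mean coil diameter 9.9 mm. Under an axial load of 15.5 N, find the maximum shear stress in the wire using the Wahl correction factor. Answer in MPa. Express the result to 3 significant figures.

Spring index C = D/d = 9.9/0.74 = 13.3784
K_W = (4C−1)/(4C−4) + 0.615/C = 52.514/49.514 + 0.0460 = 1.1066
τ₀ = 8FD/(πd³) = 8·15.5·9.9/(π·0.74³) = 1227.6/1.273 = 964.3 MPa
τ_max = K·τ₀ = 1.1066 × 964.3 = 1067.1 MPa

1070 MPa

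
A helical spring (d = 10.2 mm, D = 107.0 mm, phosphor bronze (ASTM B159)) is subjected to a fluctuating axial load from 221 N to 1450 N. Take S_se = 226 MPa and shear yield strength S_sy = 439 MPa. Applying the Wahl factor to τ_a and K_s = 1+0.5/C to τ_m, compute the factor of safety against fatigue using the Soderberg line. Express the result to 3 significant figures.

0.766

C = D/d = 107.0/10.2 = 10.4902; K_W = (4C−1)/(4C−4)+0.615/C = 1.1377; K_s = 1+0.5/C = 1.0477
F_a = (F_max−F_min)/2 = 614.5 N; F_m = (F_max+F_min)/2 = 835.5 N
τ_a = K_W·8F_aD/(πd³) = 1.1377 × 157.78 = 179.5 MPa
τ_m = K_s·8F_mD/(πd³) = 1.0477 × 214.52 = 224.75 MPa
Soderberg: 1/n_f = τ_a/S_se + τ_m/S_sy = 179.5/226 + 224.75/439 = 0.79423 + 0.51195 = 1.3062
n_f = 1/1.3062 = 0.7656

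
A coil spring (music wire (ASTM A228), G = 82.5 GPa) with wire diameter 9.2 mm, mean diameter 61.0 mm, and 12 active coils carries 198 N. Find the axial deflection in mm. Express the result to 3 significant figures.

k = Gd⁴/(8D³N_a) = (82.5×10³)(9.2⁴)/(8·61.0³·12) = 27.123 N/mm
δ = F/k = 198 / 27.123 = 7.3 mm

7.30 mm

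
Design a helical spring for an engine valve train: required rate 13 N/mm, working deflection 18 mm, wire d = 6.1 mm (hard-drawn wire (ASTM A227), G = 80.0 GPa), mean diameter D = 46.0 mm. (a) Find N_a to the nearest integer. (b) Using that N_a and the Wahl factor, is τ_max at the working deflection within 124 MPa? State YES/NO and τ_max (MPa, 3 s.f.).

(a) 11 coils; (b) NO, τ_max = 144 MPa

N_a = Gd⁴/(8D³k) = (80.0×10³)(6.1⁴)/(8·46.0³·13) = 10.94 → N_a = 11
Actual rate k = Gd⁴/(8D³·11) = 12.932 N/mm
Working load F = kδ = 12.932·18 = 232.77 N
C = 46.0/6.1 = 7.5410; K_W = (4C−1)/(4C−4)+0.615/C = 1.1962
τ_max = K_W·8FD/(πd³) = 1.1962·120.13 = 143.7 MPa
τ_max > 124 MPa → exceeds allowable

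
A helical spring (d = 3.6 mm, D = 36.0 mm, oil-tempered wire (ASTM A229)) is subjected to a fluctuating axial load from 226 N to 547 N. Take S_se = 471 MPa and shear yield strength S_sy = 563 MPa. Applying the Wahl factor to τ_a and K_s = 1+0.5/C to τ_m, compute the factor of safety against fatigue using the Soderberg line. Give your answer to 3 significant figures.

0.458

C = D/d = 36.0/3.6 = 10.0000; K_W = (4C−1)/(4C−4)+0.615/C = 1.1448; K_s = 1+0.5/C = 1.0500
F_a = (F_max−F_min)/2 = 160.5 N; F_m = (F_max+F_min)/2 = 386.5 N
τ_a = K_W·8F_aD/(πd³) = 1.1448 × 315.36 = 361.04 MPa
τ_m = K_s·8F_mD/(πd³) = 1.0500 × 759.42 = 797.4 MPa
Soderberg: 1/n_f = τ_a/S_se + τ_m/S_sy = 361.04/471 + 797.4/563 = 0.76653 + 1.41633 = 2.1829
n_f = 1/2.1829 = 0.4581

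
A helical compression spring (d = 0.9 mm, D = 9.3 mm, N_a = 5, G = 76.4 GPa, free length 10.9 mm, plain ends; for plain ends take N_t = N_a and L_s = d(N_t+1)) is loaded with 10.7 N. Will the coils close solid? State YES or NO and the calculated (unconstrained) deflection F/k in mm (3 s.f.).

YES, δ = 6.87 mm

k = Gd⁴/(8D³N_a) = (76.4×10³)(0.9⁴)/(8·9.3³·5) = 1.558 N/mm
N_t = 5; L_s = 0.9·6 = 5.4 mm; δ_solid = L₀ − L_s = 10.9 − 5.4 = 5.5 mm
δ = F/k = 10.7/1.558 = 6.868 mm
δ ≥ δ_solid → spring goes solid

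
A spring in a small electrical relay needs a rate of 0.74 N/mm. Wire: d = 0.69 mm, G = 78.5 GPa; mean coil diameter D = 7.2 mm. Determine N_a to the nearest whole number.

N_a = Gd⁴/(8D³k) = (78.5×10³ × 0.69⁴)/(8 × 7.2³ × 0.74)
    = 17793.7 / 2209.63 = 8.053 → 8 coils

8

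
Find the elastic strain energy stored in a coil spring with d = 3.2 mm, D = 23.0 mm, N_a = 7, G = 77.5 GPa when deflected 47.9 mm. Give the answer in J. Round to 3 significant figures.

k = Gd⁴/(8D³N_a) = (77.5×10³)(3.2⁴)/(8·23.0³·7) = 11.927 N/mm
U = ½kδ² = 0.5 × 11.927 × 47.9² = 13683 N·mm = 13.683 J

13.7 J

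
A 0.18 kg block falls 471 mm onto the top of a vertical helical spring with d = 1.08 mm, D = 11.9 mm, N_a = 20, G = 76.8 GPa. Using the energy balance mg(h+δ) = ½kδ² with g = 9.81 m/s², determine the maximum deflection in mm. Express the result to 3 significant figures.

k = Gd⁴/(8D³N_a) = (76.8×10³)(1.08⁴)/(8·11.9³·20) = 0.38752 N/mm
W = mg = 0.18 × 9.81 = 1.7658 N
½kδ² − Wδ − Wh = 0 → δ = (W + √(W² + 2kWh))/k
δ = (1.7658 + √(3.118 + 644.596))/0.38752 = (1.7658 + 25.45)/0.38752 = 70.231 mm

70.2 mm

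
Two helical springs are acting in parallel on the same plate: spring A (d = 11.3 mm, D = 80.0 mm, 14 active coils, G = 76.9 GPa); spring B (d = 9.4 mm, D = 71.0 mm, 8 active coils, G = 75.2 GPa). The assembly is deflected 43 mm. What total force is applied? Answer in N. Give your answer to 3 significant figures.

2040 N

k_A = Gd⁴/(8D³N_a) = (76.9×10³)(11.3⁴)/(8·80.0³·14) = 21.865 N/mm
k_B = Gd⁴/(8D³N_a) = (75.2×10³)(9.4⁴)/(8·71.0³·8) = 25.632 N/mm
Parallel: k_eq = 21.865 + 25.632 = 47.497 N/mm
F = k_eq·δ = 47.497·43 = 2042.4 N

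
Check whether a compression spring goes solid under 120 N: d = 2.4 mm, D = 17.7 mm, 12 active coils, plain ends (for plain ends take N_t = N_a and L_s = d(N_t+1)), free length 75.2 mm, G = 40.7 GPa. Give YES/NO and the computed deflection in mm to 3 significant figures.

YES, δ = 47.3 mm

k = Gd⁴/(8D³N_a) = (40.7×10³)(2.4⁴)/(8·17.7³·12) = 2.5366 N/mm
N_t = 12; L_s = 2.4·13 = 31.2 mm; δ_solid = L₀ − L_s = 75.2 − 31.2 = 44 mm
δ = F/k = 120/2.5366 = 47.308 mm
δ ≥ δ_solid → spring goes solid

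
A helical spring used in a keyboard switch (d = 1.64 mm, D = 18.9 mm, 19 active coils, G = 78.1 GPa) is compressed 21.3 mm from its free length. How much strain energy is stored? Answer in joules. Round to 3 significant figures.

0.125 J

k = Gd⁴/(8D³N_a) = (78.1×10³)(1.64⁴)/(8·18.9³·19) = 0.55055 N/mm
U = ½kδ² = 0.5 × 0.55055 × 21.3² = 124.89 N·mm = 0.12489 J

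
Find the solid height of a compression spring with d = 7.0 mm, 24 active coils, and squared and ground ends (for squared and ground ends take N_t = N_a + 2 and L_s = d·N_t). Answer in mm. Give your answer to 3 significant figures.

182 mm

squared and ground ends: N_t = N_a + 2 = 24 + 2 = 26
L_s = d·N_t = 7.0 × 26 = 182 mm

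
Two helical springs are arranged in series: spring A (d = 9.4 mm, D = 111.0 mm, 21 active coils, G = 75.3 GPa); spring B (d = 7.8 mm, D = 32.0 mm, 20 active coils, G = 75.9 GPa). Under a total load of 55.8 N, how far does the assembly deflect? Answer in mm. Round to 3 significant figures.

22.8 mm

k_A = Gd⁴/(8D³N_a) = (75.3×10³)(9.4⁴)/(8·111.0³·21) = 2.5588 N/mm
k_B = Gd⁴/(8D³N_a) = (75.9×10³)(7.8⁴)/(8·32.0³·20) = 53.586 N/mm
Series: 1/k_eq = 1/2.5588 + 1/53.586 = 0.40948; k_eq = 2.4421 N/mm
δ = F/k_eq = 55.8/2.4421 = 22.849 mm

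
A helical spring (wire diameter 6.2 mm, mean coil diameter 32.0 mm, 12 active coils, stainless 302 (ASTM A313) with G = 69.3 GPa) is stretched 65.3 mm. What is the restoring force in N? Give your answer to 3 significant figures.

k = Gd⁴/(8D³N_a) = (69.3×10³)(6.2⁴)/(8·32.0³·12) = 32.552 N/mm
F = k·δ = 32.552 × 65.3 = 2125.7 N

2130 N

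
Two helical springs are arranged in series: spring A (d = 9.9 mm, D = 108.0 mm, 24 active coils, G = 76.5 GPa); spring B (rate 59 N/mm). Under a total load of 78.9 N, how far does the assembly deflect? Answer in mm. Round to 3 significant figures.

27.3 mm

k_A = Gd⁴/(8D³N_a) = (76.5×10³)(9.9⁴)/(8·108.0³·24) = 3.0383 N/mm
Series: 1/k_eq = 1/3.0383 + 1/59 = 0.34608; k_eq = 2.8895 N/mm
δ = F/k_eq = 78.9/2.8895 = 27.306 mm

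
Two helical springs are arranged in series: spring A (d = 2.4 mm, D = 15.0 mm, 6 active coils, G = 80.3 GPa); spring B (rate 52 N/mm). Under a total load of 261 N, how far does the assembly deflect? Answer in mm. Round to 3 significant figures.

20.9 mm

k_A = Gd⁴/(8D³N_a) = (80.3×10³)(2.4⁴)/(8·15.0³·6) = 16.445 N/mm
Series: 1/k_eq = 1/16.445 + 1/52 = 0.080038; k_eq = 12.494 N/mm
δ = F/k_eq = 261/12.494 = 20.89 mm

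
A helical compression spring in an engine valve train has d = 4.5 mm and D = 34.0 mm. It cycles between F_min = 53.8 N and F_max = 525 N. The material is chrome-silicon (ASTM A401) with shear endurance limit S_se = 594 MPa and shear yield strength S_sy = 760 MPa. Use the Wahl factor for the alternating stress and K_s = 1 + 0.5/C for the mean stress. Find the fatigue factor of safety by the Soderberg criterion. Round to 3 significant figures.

1.20

C = D/d = 34.0/4.5 = 7.5556; K_W = (4C−1)/(4C−4)+0.615/C = 1.1958; K_s = 1+0.5/C = 1.0662
F_a = (F_max−F_min)/2 = 235.6 N; F_m = (F_max+F_min)/2 = 289.4 N
τ_a = K_W·8F_aD/(πd³) = 1.1958 × 223.85 = 267.68 MPa
τ_m = K_s·8F_mD/(πd³) = 1.0662 × 274.97 = 293.16 MPa
Soderberg: 1/n_f = τ_a/S_se + τ_m/S_sy = 267.68/594 + 293.16/760 = 0.45064 + 0.38574 = 0.83638
n_f = 1/0.83638 = 1.196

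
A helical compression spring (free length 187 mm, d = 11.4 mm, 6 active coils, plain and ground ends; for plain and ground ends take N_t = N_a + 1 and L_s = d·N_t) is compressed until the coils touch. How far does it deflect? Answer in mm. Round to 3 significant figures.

N_t = 7; L_s = 11.4·7 = 79.8 mm
δ_solid = L₀ − L_s = 187 − 79.8 = 107.2 mm

107 mm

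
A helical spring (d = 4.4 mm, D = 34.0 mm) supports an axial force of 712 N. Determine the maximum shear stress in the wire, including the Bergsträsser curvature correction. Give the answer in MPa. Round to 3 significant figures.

853 MPa

Spring index C = D/d = 34.0/4.4 = 7.7273
K_B = (4C+2)/(4C−3) = 32.909/27.909 = 1.1792
τ₀ = 8FD/(πd³) = 8·712·34.0/(π·4.4³) = 193664/267.61 = 723.67 MPa
τ_max = K·τ₀ = 1.1792 × 723.67 = 853.32 MPa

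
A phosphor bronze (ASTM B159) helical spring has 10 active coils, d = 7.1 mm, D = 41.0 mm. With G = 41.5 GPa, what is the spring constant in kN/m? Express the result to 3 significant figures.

k = Gd⁴/(8D³N_a) = (41.5×10³ × 7.1⁴) / (8 × 41.0³ × 10)
  = 1.05458e+08 / 5.51368e+06 = 19.127 N/mm

19.1 kN/m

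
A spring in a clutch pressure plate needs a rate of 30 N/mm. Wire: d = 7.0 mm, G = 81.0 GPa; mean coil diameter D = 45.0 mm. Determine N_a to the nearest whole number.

N_a = Gd⁴/(8D³k) = (81.0×10³ × 7.0⁴)/(8 × 45.0³ × 30)
    = 1.94481e+08 / 2.187e+07 = 8.893 → 9 coils

9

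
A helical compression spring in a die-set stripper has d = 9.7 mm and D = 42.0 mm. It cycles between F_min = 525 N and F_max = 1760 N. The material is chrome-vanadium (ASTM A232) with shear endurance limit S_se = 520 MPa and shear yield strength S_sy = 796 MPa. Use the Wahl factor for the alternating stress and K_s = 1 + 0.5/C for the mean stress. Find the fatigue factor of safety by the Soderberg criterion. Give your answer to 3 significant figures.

C = D/d = 42.0/9.7 = 4.3299; K_W = (4C−1)/(4C−4)+0.615/C = 1.3673; K_s = 1+0.5/C = 1.1155
F_a = (F_max−F_min)/2 = 617.5 N; F_m = (F_max+F_min)/2 = 1142.5 N
τ_a = K_W·8F_aD/(πd³) = 1.3673 × 72.362 = 98.938 MPa
τ_m = K_s·8F_mD/(πd³) = 1.1155 × 133.88 = 149.35 MPa
Soderberg: 1/n_f = τ_a/S_se + τ_m/S_sy = 98.938/520 + 149.35/796 = 0.19027 + 0.18762 = 0.37789
n_f = 1/0.37789 = 2.646

2.65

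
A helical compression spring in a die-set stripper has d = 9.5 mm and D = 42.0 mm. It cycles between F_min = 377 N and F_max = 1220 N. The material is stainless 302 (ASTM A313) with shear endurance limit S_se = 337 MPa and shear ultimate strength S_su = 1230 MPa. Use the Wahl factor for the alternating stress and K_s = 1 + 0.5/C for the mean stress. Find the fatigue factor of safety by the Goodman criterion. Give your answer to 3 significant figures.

3.31

C = D/d = 42.0/9.5 = 4.4211; K_W = (4C−1)/(4C−4)+0.615/C = 1.3583; K_s = 1+0.5/C = 1.1131
F_a = (F_max−F_min)/2 = 421.5 N; F_m = (F_max+F_min)/2 = 798.5 N
τ_a = K_W·8F_aD/(πd³) = 1.3583 × 52.579 = 71.421 MPa
τ_m = K_s·8F_mD/(πd³) = 1.1131 × 99.608 = 110.87 MPa
Goodman: 1/n_f = τ_a/S_se + τ_m/S_su = 71.421/337 + 110.87/1230 = 0.21193 + 0.09014 = 0.30207
n_f = 1/0.30207 = 3.31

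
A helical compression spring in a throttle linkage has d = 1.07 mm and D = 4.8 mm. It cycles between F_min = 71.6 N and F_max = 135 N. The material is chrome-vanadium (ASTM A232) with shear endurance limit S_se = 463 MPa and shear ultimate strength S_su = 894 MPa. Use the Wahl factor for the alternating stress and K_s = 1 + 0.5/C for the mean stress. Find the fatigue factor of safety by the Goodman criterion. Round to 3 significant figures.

C = D/d = 4.8/1.07 = 4.4860; K_W = (4C−1)/(4C−4)+0.615/C = 1.3522; K_s = 1+0.5/C = 1.1115
F_a = (F_max−F_min)/2 = 31.7 N; F_m = (F_max+F_min)/2 = 103.3 N
τ_a = K_W·8F_aD/(πd³) = 1.3522 × 316.29 = 427.7 MPa
τ_m = K_s·8F_mD/(πd³) = 1.1115 × 1030.7 = 1145.6 MPa
Goodman: 1/n_f = τ_a/S_se + τ_m/S_su = 427.7/463 + 1145.6/894 = 0.92377 + 1.28140 = 2.2052
n_f = 1/2.2052 = 0.4535

0.453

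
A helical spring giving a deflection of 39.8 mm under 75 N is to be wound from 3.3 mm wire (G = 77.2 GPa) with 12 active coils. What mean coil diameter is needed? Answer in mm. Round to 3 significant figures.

37.0 mm

Required rate k = F/δ = 75/39.8 = 1.8844 N/mm
D = (Gd⁴/(8N_a·k))^(1/3) = (77.2×10³·3.3⁴/(8·12·1.8844))^(1/3)
  = (50608.5)^(1/3) = 36.9892 mm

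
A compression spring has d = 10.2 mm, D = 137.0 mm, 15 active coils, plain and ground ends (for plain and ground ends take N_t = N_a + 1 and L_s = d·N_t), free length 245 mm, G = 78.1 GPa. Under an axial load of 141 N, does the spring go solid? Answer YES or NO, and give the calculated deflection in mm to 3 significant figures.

k = Gd⁴/(8D³N_a) = (78.1×10³)(10.2⁴)/(8·137.0³·15) = 2.7397 N/mm
N_t = 16; L_s = 10.2·16 = 163.2 mm; δ_solid = L₀ − L_s = 245 − 163.2 = 81.8 mm
δ = F/k = 141/2.7397 = 51.465 mm
δ < δ_solid → spring does not go solid

NO, δ = 51.5 mm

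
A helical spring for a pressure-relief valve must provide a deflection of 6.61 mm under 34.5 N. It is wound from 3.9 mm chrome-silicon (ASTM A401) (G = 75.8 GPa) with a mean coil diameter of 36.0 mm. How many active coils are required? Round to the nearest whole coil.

9

Required rate k = F/δ = 34.5/6.61 = 5.2194 N/mm
N_a = Gd⁴/(8D³k) = (75.8×10³ × 3.9⁴)/(8 × 36.0³ × 5.2194)
    = 1.75359e+07 / 1.94812e+06 = 9.001 → 9 coils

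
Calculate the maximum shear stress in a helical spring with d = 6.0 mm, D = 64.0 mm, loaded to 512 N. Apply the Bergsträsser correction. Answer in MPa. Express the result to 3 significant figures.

435 MPa

Spring index C = D/d = 64.0/6.0 = 10.6667
K_B = (4C+2)/(4C−3) = 44.667/39.667 = 1.1261
τ₀ = 8FD/(πd³) = 8·512·64.0/(π·6.0³) = 262144/678.58 = 386.31 MPa
τ_max = K·τ₀ = 1.1261 × 386.31 = 435 MPa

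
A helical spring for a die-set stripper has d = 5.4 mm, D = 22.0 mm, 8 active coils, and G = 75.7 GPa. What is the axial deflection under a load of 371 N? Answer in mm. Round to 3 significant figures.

3.93 mm

k = Gd⁴/(8D³N_a) = (75.7×10³)(5.4⁴)/(8·22.0³·8) = 94.455 N/mm
δ = F/k = 371 / 94.455 = 3.9278 mm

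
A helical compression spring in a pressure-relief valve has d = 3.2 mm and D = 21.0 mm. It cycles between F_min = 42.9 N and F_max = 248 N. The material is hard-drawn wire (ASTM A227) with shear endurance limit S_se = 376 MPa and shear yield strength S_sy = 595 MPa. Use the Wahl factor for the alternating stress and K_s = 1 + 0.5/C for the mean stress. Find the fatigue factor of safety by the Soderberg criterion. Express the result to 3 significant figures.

C = D/d = 21.0/3.2 = 6.5625; K_W = (4C−1)/(4C−4)+0.615/C = 1.2285; K_s = 1+0.5/C = 1.0762
F_a = (F_max−F_min)/2 = 102.55 N; F_m = (F_max+F_min)/2 = 145.45 N
τ_a = K_W·8F_aD/(πd³) = 1.2285 × 167.36 = 205.61 MPa
τ_m = K_s·8F_mD/(πd³) = 1.0762 × 237.37 = 255.45 MPa
Soderberg: 1/n_f = τ_a/S_se + τ_m/S_sy = 205.61/376 + 255.45/595 = 0.54683 + 0.42933 = 0.97616
n_f = 1/0.97616 = 1.024

1.02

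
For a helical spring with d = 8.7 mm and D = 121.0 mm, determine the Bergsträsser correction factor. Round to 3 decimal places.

1.095

C = D/d = 121.0/8.7 = 13.9080
K_B = (4C+2)/(4C−3) = 57.632/52.632 = 1.0950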